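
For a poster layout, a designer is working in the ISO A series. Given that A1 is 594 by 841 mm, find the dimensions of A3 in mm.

297 × 420 mm

A2: ⌊841/2⌋ × 594 = 420 × 594 mm
A3: ⌊594/2⌋ × 420 = 297 × 420 mm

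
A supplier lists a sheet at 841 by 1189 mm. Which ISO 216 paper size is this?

Aspect ratio 1189/841 ≈ 1.414 — close to the ISO √2 ≈ 1.414.
In the A-series (A0 area = 1 m²): A0 = 841 × 1189 mm.

A0 (841 × 1189 mm)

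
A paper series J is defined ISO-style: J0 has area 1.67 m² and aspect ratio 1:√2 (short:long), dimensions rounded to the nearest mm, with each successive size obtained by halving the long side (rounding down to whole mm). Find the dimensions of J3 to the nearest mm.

Let J0's short side be w mm. w · w√2 = 1.67 m² = 1,670,000 mm², so w ≈ 1086.7 mm and w√2 ≈ 1536.8 mm → J0 = 1087 × 1537 mm.
J1: ⌊1537/2⌋ × 1087 = 768 × 1087 mm
J2: ⌊1087/2⌋ × 768 = 543 × 768 mm
J3: ⌊768/2⌋ × 543 = 384 × 543 mm

384 × 543 mm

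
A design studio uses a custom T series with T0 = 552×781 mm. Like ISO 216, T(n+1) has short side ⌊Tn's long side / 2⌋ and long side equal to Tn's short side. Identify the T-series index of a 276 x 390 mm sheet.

T0: 552 × 781 mm
T1: 390 × 552 mm
T2: 276 × 390 mm
T3: 195 × 276 mm
→ matches T2.

T2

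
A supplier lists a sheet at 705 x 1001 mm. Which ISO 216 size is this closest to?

Aspect ratio 1001/705 ≈ 1.420 — close to the ISO √2 ≈ 1.414.
In the B-series (B0 = 1000 × 1414 mm): B1 = 707 × 1000 mm.
Off by 3 mm total — nearest standard size.

B1 (707 × 1000 mm)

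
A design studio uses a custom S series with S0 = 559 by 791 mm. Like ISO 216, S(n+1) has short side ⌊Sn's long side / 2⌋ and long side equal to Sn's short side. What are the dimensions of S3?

197 × 279 mm

S1: ⌊791/2⌋ × 559 = 395 × 559 mm
S2: ⌊559/2⌋ × 395 = 279 × 395 mm
S3: ⌊395/2⌋ × 279 = 197 × 279 mm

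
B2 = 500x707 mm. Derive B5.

B3: ⌊707/2⌋ × 500 = 353 × 500 mm
B4: ⌊500/2⌋ × 353 = 250 × 353 mm
B5: ⌊353/2⌋ × 250 = 176 × 250 mm

176 × 250 mm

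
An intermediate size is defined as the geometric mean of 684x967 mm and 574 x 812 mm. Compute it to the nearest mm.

Short side: √(684 · 574) = √392616 ≈ 626.6 → 627 mm
Long side: √(967 · 812) = √785204 ≈ 886.1 → 886 mm

627 × 886 mm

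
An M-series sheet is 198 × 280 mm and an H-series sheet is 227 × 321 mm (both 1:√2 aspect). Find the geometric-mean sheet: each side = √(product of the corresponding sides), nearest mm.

Short side: √(198 · 227) = √44946 ≈ 212.0 → 212 mm
Long side: √(280 · 321) = √89880 ≈ 299.8 → 300 mm

212 × 300 mm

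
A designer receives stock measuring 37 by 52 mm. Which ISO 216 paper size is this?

A9 (37 × 52 mm)

Aspect ratio 52/37 ≈ 1.405 — close to the ISO √2 ≈ 1.414.
In the A-series (A0 area = 1 m²): A9 = 37 × 52 mm.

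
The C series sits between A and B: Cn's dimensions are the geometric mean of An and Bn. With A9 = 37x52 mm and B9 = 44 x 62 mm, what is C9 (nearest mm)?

40 × 57 mm

Short side: √(37 · 44) = √1628 ≈ 40.3 → 40 mm
Long side: √(52 · 62) = √3224 ≈ 56.8 → 57 mm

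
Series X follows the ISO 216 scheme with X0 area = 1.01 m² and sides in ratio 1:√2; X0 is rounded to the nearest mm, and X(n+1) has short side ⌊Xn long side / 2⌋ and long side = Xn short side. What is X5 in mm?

149 × 211 mm

Let X0's short side be w mm. w · w√2 = 1.01 m² = 1,010,000 mm², so w ≈ 845.1 mm and w√2 ≈ 1195.1 mm → X0 = 845 × 1195 mm.
X1: ⌊1195/2⌋ × 845 = 597 × 845 mm
X2: ⌊845/2⌋ × 597 = 422 × 597 mm
X3: ⌊597/2⌋ × 422 = 298 × 422 mm
X4: ⌊422/2⌋ × 298 = 211 × 298 mm
X5: ⌊298/2⌋ × 211 = 149 × 211 mm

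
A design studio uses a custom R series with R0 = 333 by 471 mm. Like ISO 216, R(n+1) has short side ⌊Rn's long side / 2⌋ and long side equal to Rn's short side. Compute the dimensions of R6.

41 × 58 mm

R1 = 235 × 333 mm (from R0 by 1 halving).
R2: ⌊333/2⌋ × 235 = 166 × 235 mm
R3: ⌊235/2⌋ × 166 = 117 × 166 mm
R4: ⌊166/2⌋ × 117 = 83 × 117 mm
R5: ⌊117/2⌋ × 83 = 58 × 83 mm
R6: ⌊83/2⌋ × 58 = 41 × 58 mm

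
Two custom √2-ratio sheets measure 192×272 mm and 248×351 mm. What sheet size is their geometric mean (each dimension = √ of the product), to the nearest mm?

218 × 309 mm

Short side: √(192 · 248) = √47616 ≈ 218.2 → 218 mm
Long side: √(272 · 351) = √95472 ≈ 309.0 → 309 mm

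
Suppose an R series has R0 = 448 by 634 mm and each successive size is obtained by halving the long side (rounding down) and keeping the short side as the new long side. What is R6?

56 × 79 mm

R1: ⌊634/2⌋ × 448 = 317 × 448 mm
R2: ⌊448/2⌋ × 317 = 224 × 317 mm
R3: ⌊317/2⌋ × 224 = 158 × 224 mm
R4: ⌊224/2⌋ × 158 = 112 × 158 mm
R5: ⌊158/2⌋ × 112 = 79 × 112 mm
R6: ⌊112/2⌋ × 79 = 56 × 79 mm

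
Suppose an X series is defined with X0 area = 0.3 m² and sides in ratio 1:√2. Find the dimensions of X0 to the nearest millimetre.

461 × 651 mm

Let the short side be w mm. Then w · w√2 = 0.3 m² = 300,000 mm².
w² = 300,000/√2, so w ≈ 460.6 mm; long side = w√2 ≈ 651.4 mm.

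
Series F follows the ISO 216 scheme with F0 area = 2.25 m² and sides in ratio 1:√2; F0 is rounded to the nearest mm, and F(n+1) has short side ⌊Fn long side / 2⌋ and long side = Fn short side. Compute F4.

Let F0's short side be w mm. w · w√2 = 2.25 m² = 2,250,000 mm², so w ≈ 1261.3 mm and w√2 ≈ 1783.8 mm → F0 = 1261 × 1784 mm.
F1: ⌊1784/2⌋ × 1261 = 892 × 1261 mm
F2: ⌊1261/2⌋ × 892 = 630 × 892 mm
F3: ⌊892/2⌋ × 630 = 446 × 630 mm
F4: ⌊630/2⌋ × 446 = 315 × 446 mm

315 × 446 mm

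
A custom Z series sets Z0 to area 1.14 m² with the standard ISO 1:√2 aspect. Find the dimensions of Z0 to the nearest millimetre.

Let the short side be w mm. Then w · w√2 = 1.14 m² = 1,140,000 mm².
w² = 1,140,000/√2, so w ≈ 897.8 mm; long side = w√2 ≈ 1269.7 mm.

898 × 1270 mm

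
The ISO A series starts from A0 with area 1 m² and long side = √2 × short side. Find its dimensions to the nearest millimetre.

841 × 1189 mm

Let the short side be w mm. Then the long side is w√2 and w · w√2 = 10⁶ mm².
w² = 10⁶/√2, so w = 1000 / 2^(1/4) ≈ 840.9 mm; long side = 1000 · 2^(1/4) ≈ 1189.2 mm.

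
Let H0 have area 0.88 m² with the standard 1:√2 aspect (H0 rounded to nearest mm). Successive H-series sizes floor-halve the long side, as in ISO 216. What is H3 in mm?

Let H0's short side be w mm. w · w√2 = 0.88 m² = 880,000 mm², so w ≈ 788.8 mm and w√2 ≈ 1115.6 mm → H0 = 789 × 1116 mm.
H1: ⌊1116/2⌋ × 789 = 558 × 789 mm
H2: ⌊789/2⌋ × 558 = 394 × 558 mm
H3: ⌊558/2⌋ × 394 = 279 × 394 mm

279 × 394 mm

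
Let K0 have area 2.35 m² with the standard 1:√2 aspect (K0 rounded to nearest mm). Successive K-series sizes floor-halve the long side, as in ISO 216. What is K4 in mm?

322 × 455 mm

Let K0's short side be w mm. w · w√2 = 2.35 m² = 2,350,000 mm², so w ≈ 1289.1 mm and w√2 ≈ 1823.0 mm → K0 = 1289 × 1823 mm.
K1: ⌊1823/2⌋ × 1289 = 911 × 1289 mm
K2: ⌊1289/2⌋ × 911 = 644 × 911 mm
K3: ⌊911/2⌋ × 644 = 455 × 644 mm
K4: ⌊644/2⌋ × 455 = 322 × 455 mm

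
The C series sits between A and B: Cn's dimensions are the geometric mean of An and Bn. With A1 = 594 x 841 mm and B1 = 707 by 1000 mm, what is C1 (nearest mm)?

Short side: √(594 · 707) = √419958 ≈ 648.0 → 648 mm
Long side: √(841 · 1000) = √841000 ≈ 917.1 → 917 mm

648 × 917 mm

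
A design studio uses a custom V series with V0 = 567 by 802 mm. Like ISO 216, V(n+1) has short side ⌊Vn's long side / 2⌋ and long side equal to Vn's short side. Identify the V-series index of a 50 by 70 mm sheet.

V0: 567 × 802 mm
V1: 401 × 567 mm
V2: 283 × 401 mm
V3: 200 × 283 mm
V4: 141 × 200 mm
V5: 100 × 141 mm
V6: 70 × 100 mm
V7: 50 × 70 mm
V8: 35 × 50 mm
→ matches V7.

V7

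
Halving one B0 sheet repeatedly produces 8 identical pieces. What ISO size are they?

8 = 2^3, so 3 halving steps.
B0 → B1 → … → B3 after 3 steps.

B3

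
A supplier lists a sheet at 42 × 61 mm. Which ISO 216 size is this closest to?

Aspect ratio 61/42 ≈ 1.452 (ISO target is √2 ≈ 1.414).
In the B-series (B0 = 1000 × 1414 mm): B9 = 44 × 62 mm.
Off by 3 mm total — nearest standard size.

B9 (44 × 62 mm)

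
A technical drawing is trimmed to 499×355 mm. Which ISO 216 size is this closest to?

B3 (353 × 500 mm)

Aspect ratio 499/355 ≈ 1.406 — close to the ISO √2 ≈ 1.414.
In the B-series (B0 = 1000 × 1414 mm): B3 = 353 × 500 mm.
Off by 3 mm total — nearest standard size.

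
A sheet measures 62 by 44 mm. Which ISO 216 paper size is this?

Aspect ratio 62/44 ≈ 1.409 — close to the ISO √2 ≈ 1.414.
In the B-series (B0 = 1000 × 1414 mm): B9 = 44 × 62 mm.

B9 (44 × 62 mm)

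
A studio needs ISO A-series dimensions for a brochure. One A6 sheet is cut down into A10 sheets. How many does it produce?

16

Each ISO step halves the sheet: 1 × A6 → 2 × A7 → 4 × A8 → 8 × A9 → …
From A6 to A10 is 4 halving steps: 2^4 = 16.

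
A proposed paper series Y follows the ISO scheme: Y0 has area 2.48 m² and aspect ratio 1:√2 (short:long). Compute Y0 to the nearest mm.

Let the short side be w mm. Then w · w√2 = 2.48 m² = 2,480,000 mm².
w² = 2,480,000/√2, so w ≈ 1324.2 mm; long side = w√2 ≈ 1872.8 mm.

1324 × 1873 mm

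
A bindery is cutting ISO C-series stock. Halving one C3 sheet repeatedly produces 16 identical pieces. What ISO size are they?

C7

16 = 2^4, so 4 halving steps.
C3 → C4 → … → C7 after 4 steps.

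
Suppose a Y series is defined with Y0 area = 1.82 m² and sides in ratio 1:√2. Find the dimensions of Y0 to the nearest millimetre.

Let the short side be w mm. Then w · w√2 = 1.82 m² = 1,820,000 mm².
w² = 1,820,000/√2, so w ≈ 1134.4 mm; long side = w√2 ≈ 1604.3 mm.

1134 × 1604 mm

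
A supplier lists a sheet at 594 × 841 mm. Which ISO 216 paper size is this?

A1 (594 × 841 mm)

Aspect ratio 841/594 ≈ 1.416 — close to the ISO √2 ≈ 1.414.
In the A-series (A0 area = 1 m²): A1 = 594 × 841 mm.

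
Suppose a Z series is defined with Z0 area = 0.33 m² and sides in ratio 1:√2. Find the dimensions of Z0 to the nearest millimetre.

Let the short side be w mm. Then w · w√2 = 0.33 m² = 330,000 mm².
w² = 330,000/√2, so w ≈ 483.1 mm; long side = w√2 ≈ 683.1 mm.

483 × 683 mm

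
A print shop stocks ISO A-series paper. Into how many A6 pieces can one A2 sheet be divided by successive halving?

Each ISO step halves the sheet: 1 × A2 → 2 × A3 → 4 × A4 → 8 × A5 → …
From A2 to A6 is 4 halving steps: 2^4 = 16.

16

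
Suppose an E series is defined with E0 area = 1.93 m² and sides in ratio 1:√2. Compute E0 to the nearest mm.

Let the short side be w mm. Then w · w√2 = 1.93 m² = 1,930,000 mm².
w² = 1,930,000/√2, so w ≈ 1168.2 mm; long side = w√2 ≈ 1652.1 mm.

1168 × 1652 mm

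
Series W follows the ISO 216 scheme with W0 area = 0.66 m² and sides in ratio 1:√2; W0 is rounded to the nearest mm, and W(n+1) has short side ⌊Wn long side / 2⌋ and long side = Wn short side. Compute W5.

Let W0's short side be w mm. w · w√2 = 0.66 m² = 660,000 mm², so w ≈ 683.1 mm and w√2 ≈ 966.1 mm → W0 = 683 × 966 mm.
W1: ⌊966/2⌋ × 683 = 483 × 683 mm
W2: ⌊683/2⌋ × 483 = 341 × 483 mm
W3: ⌊483/2⌋ × 341 = 241 × 341 mm
W4: ⌊341/2⌋ × 241 = 170 × 241 mm
W5: ⌊241/2⌋ × 170 = 120 × 170 mm

120 × 170 mm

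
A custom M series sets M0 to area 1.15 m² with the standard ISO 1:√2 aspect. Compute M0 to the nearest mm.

Let the short side be w mm. Then w · w√2 = 1.15 m² = 1,150,000 mm².
w² = 1,150,000/√2, so w ≈ 901.8 mm; long side = w√2 ≈ 1275.3 mm.

902 × 1275 mm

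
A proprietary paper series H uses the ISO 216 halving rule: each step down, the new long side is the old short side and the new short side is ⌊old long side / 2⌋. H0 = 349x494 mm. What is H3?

H1: ⌊494/2⌋ × 349 = 247 × 349 mm
H2: ⌊349/2⌋ × 247 = 174 × 247 mm
H3: ⌊247/2⌋ × 174 = 123 × 174 mm

123 × 174 mm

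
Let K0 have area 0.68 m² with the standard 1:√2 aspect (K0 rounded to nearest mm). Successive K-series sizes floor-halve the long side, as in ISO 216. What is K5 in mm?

Let K0's short side be w mm. w · w√2 = 0.68 m² = 680,000 mm², so w ≈ 693.4 mm and w√2 ≈ 980.6 mm → K0 = 693 × 981 mm.
K1: ⌊981/2⌋ × 693 = 490 × 693 mm
K2: ⌊693/2⌋ × 490 = 346 × 490 mm
K3: ⌊490/2⌋ × 346 = 245 × 346 mm
K4: ⌊346/2⌋ × 245 = 173 × 245 mm
K5: ⌊245/2⌋ × 173 = 122 × 173 mm

122 × 173 mm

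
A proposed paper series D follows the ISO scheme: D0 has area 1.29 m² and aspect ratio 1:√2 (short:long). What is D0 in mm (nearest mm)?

955 × 1351 mm

Let the short side be w mm. Then w · w√2 = 1.29 m² = 1,290,000 mm².
w² = 1,290,000/√2, so w ≈ 955.1 mm; long side = w√2 ≈ 1350.7 mm.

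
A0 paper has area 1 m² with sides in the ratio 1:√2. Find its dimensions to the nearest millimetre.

841 × 1189 mm

Let the short side be w mm. Then the long side is w√2 and w · w√2 = 10⁶ mm².
w² = 10⁶/√2, so w = 1000 / 2^(1/4) ≈ 840.9 mm; long side = 1000 · 2^(1/4) ≈ 1189.2 mm.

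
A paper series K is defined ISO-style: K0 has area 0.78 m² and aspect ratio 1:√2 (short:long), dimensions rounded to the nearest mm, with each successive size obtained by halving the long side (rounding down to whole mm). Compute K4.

185 × 262 mm

Let K0's short side be w mm. w · w√2 = 0.78 m² = 780,000 mm², so w ≈ 742.7 mm and w√2 ≈ 1050.3 mm → K0 = 743 × 1050 mm.
K1: ⌊1050/2⌋ × 743 = 525 × 743 mm
K2: ⌊743/2⌋ × 525 = 371 × 525 mm
K3: ⌊525/2⌋ × 371 = 262 × 371 mm
K4: ⌊371/2⌋ × 262 = 185 × 262 mm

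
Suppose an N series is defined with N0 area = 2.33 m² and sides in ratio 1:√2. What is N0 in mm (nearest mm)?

Let the short side be w mm. Then w · w√2 = 2.33 m² = 2,330,000 mm².
w² = 2,330,000/√2, so w ≈ 1283.6 mm; long side = w√2 ≈ 1815.2 mm.

1284 × 1815 mm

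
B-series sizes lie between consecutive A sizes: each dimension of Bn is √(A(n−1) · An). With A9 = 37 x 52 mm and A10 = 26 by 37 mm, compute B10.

Short side: √(37 · 26) = √962 ≈ 31.0 → 31 mm
Long side: √(52 · 37) = √1924 ≈ 43.9 → 44 mm

31 × 44 mm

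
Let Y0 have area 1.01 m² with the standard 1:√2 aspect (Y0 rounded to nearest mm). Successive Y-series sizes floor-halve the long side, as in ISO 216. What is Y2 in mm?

Let Y0's short side be w mm. w · w√2 = 1.01 m² = 1,010,000 mm², so w ≈ 845.1 mm and w√2 ≈ 1195.1 mm → Y0 = 845 × 1195 mm.
Y1: ⌊1195/2⌋ × 845 = 597 × 845 mm
Y2: ⌊845/2⌋ × 597 = 422 × 597 mm

422 × 597 mm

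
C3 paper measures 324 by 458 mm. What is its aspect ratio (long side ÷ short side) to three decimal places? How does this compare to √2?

1.414

458 / 324 = 1.414
Matches √2 ≈ 1.414 — the ISO 216 defining ratio.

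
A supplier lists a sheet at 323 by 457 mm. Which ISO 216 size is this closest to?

Aspect ratio 457/323 ≈ 1.415 — close to the ISO √2 ≈ 1.414.
In the C-series (envelope sizes, between A and B): C3 = 324 × 458 mm.
Off by 2 mm total — nearest standard size.

C3 (324 × 458 mm)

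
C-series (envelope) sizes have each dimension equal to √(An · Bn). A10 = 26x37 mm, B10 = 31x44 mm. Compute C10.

Short side: √(26 · 31) = √806 ≈ 28.4 → 28 mm
Long side: √(37 · 44) = √1628 ≈ 40.3 → 40 mm

28 × 40 mm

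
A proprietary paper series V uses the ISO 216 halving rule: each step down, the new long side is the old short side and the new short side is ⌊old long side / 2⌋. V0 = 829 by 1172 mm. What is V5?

146 × 207 mm

V1: ⌊1172/2⌋ × 829 = 586 × 829 mm
V2: ⌊829/2⌋ × 586 = 414 × 586 mm
V3: ⌊586/2⌋ × 414 = 293 × 414 mm
V4: ⌊414/2⌋ × 293 = 207 × 293 mm
V5: ⌊293/2⌋ × 207 = 146 × 207 mm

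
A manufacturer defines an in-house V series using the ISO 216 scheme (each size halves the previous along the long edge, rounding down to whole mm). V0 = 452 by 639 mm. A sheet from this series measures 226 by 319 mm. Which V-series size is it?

V2

V0: 452 × 639 mm
V1: 319 × 452 mm
V2: 226 × 319 mm
V3: 159 × 226 mm
→ matches V2.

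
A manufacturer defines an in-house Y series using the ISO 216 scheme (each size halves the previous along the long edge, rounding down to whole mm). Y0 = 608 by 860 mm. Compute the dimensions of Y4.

152 × 215 mm

Y1: ⌊860/2⌋ × 608 = 430 × 608 mm
Y2: ⌊608/2⌋ × 430 = 304 × 430 mm
Y3: ⌊430/2⌋ × 304 = 215 × 304 mm
Y4: ⌊304/2⌋ × 215 = 152 × 215 mm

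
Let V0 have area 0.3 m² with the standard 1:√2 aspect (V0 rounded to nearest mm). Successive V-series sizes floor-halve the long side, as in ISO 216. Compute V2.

Let V0's short side be w mm. w · w√2 = 0.3 m² = 300,000 mm², so w ≈ 460.6 mm and w√2 ≈ 651.4 mm → V0 = 461 × 651 mm.
V1: ⌊651/2⌋ × 461 = 325 × 461 mm
V2: ⌊461/2⌋ × 325 = 230 × 325 mm

230 × 325 mm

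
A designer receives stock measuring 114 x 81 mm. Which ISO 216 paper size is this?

Aspect ratio 114/81 ≈ 1.407 — close to the ISO √2 ≈ 1.414.
In the C-series (envelope sizes, between A and B): C7 = 81 × 114 mm.

C7 (81 × 114 mm)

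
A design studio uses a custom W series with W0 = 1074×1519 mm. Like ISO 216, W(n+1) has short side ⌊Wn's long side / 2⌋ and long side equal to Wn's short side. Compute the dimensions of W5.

W1: ⌊1519/2⌋ × 1074 = 759 × 1074 mm
W2: ⌊1074/2⌋ × 759 = 537 × 759 mm
W3: ⌊759/2⌋ × 537 = 379 × 537 mm
W4: ⌊537/2⌋ × 379 = 268 × 379 mm
W5: ⌊379/2⌋ × 268 = 189 × 268 mm

189 × 268 mm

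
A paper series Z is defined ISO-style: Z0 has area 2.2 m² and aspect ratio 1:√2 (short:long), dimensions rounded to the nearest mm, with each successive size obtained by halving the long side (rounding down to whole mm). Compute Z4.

311 × 441 mm

Let Z0's short side be w mm. w · w√2 = 2.2 m² = 2,200,000 mm², so w ≈ 1247.3 mm and w√2 ≈ 1763.9 mm → Z0 = 1247 × 1764 mm.
Z1: ⌊1764/2⌋ × 1247 = 882 × 1247 mm
Z2: ⌊1247/2⌋ × 882 = 623 × 882 mm
Z3: ⌊882/2⌋ × 623 = 441 × 623 mm
Z4: ⌊623/2⌋ × 441 = 311 × 441 mm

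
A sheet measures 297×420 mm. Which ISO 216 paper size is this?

A3 (297 × 420 mm)

Aspect ratio 420/297 ≈ 1.414 — close to the ISO √2 ≈ 1.414.
In the A-series (A0 area = 1 m²): A3 = 297 × 420 mm.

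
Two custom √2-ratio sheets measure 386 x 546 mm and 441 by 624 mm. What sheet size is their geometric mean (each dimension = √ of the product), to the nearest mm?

Short side: √(386 · 441) = √170226 ≈ 412.6 → 413 mm
Long side: √(546 · 624) = √340704 ≈ 583.7 → 584 mm

413 × 584 mm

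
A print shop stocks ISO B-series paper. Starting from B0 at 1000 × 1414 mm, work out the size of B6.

B1: ⌊1414/2⌋ × 1000 = 707 × 1000 mm
B2: ⌊1000/2⌋ × 707 = 500 × 707 mm
B3: ⌊707/2⌋ × 500 = 353 × 500 mm
B4: ⌊500/2⌋ × 353 = 250 × 353 mm
B5: ⌊353/2⌋ × 250 = 176 × 250 mm
B6: ⌊250/2⌋ × 176 = 125 × 176 mm

125 × 176 mm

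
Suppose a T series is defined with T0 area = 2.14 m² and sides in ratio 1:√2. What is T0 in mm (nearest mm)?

Let the short side be w mm. Then w · w√2 = 2.14 m² = 2,140,000 mm².
w² = 2,140,000/√2, so w ≈ 1230.1 mm; long side = w√2 ≈ 1739.7 mm.

1230 × 1740 mm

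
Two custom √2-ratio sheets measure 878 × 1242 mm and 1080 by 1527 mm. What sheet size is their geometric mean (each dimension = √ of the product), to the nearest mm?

974 × 1377 mm

Short side: √(878 · 1080) = √948240 ≈ 973.8 → 974 mm
Long side: √(1242 · 1527) = √1896534 ≈ 1377.1 → 1377 mm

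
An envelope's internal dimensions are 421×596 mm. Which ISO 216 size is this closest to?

A2 (420 × 594 mm)

Aspect ratio 596/421 ≈ 1.416 — close to the ISO √2 ≈ 1.414.
In the A-series (A0 area = 1 m²): A2 = 420 × 594 mm.
Off by 3 mm total — nearest standard size.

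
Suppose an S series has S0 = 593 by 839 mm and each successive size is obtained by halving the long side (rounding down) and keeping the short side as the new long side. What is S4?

148 × 209 mm

S1: ⌊839/2⌋ × 593 = 419 × 593 mm
S2: ⌊593/2⌋ × 419 = 296 × 419 mm
S3: ⌊419/2⌋ × 296 = 209 × 296 mm
S4: ⌊296/2⌋ × 209 = 148 × 209 mm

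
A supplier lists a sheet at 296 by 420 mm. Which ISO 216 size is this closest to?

Aspect ratio 420/296 ≈ 1.419 — close to the ISO √2 ≈ 1.414.
In the A-series (A0 area = 1 m²): A3 = 297 × 420 mm.
Off by 1 mm total — nearest standard size.

A3 (297 × 420 mm)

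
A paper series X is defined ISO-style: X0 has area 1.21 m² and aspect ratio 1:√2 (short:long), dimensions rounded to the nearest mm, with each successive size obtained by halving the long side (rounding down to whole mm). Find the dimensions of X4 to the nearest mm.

231 × 327 mm

Let X0's short side be w mm. w · w√2 = 1.21 m² = 1,210,000 mm², so w ≈ 925.0 mm and w√2 ≈ 1308.1 mm → X0 = 925 × 1308 mm.
X1: ⌊1308/2⌋ × 925 = 654 × 925 mm
X2: ⌊925/2⌋ × 654 = 462 × 654 mm
X3: ⌊654/2⌋ × 462 = 327 × 462 mm
X4: ⌊462/2⌋ × 327 = 231 × 327 mm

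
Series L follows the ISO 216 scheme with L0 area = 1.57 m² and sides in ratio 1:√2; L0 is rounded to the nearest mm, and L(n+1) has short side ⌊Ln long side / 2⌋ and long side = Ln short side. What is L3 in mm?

372 × 527 mm

Let L0's short side be w mm. w · w√2 = 1.57 m² = 1,570,000 mm², so w ≈ 1053.6 mm and w√2 ≈ 1490.1 mm → L0 = 1054 × 1490 mm.
L1: ⌊1490/2⌋ × 1054 = 745 × 1054 mm
L2: ⌊1054/2⌋ × 745 = 527 × 745 mm
L3: ⌊745/2⌋ × 527 = 372 × 527 mm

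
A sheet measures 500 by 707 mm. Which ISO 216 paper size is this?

B2 (500 × 707 mm)

Aspect ratio 707/500 ≈ 1.414 — close to the ISO √2 ≈ 1.414.
In the B-series (B0 = 1000 × 1414 mm): B2 = 500 × 707 mm.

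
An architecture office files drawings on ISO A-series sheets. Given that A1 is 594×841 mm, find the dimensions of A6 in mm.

105 × 148 mm

A2: ⌊841/2⌋ × 594 = 420 × 594 mm
A3: ⌊594/2⌋ × 420 = 297 × 420 mm
A4: ⌊420/2⌋ × 297 = 210 × 297 mm
A5: ⌊297/2⌋ × 210 = 148 × 210 mm
A6: ⌊210/2⌋ × 148 = 105 × 148 mm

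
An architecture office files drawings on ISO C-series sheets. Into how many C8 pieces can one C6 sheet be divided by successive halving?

Each ISO step halves the sheet: 1 × C6 → 2 × C7 → 4 × C8
From C6 to C8 is 2 halving steps: 2^2 = 4.

4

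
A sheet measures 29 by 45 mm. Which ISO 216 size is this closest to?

B10 (31 × 44 mm)

Aspect ratio 45/29 ≈ 1.552 (ISO target is √2 ≈ 1.414).
In the B-series (B0 = 1000 × 1414 mm): B10 = 31 × 44 mm.
Off by 3 mm total — nearest standard size.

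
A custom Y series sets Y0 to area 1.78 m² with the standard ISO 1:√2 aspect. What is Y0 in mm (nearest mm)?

Let the short side be w mm. Then w · w√2 = 1.78 m² = 1,780,000 mm².
w² = 1,780,000/√2, so w ≈ 1121.9 mm; long side = w√2 ≈ 1586.6 mm.

1122 × 1587 mm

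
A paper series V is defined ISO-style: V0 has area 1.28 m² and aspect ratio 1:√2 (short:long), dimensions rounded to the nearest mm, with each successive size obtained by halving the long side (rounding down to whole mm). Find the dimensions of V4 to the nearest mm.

237 × 336 mm

Let V0's short side be w mm. w · w√2 = 1.28 m² = 1,280,000 mm², so w ≈ 951.4 mm and w√2 ≈ 1345.4 mm → V0 = 951 × 1345 mm.
V1: ⌊1345/2⌋ × 951 = 672 × 951 mm
V2: ⌊951/2⌋ × 672 = 475 × 672 mm
V3: ⌊672/2⌋ × 475 = 336 × 475 mm
V4: ⌊475/2⌋ × 336 = 237 × 336 mm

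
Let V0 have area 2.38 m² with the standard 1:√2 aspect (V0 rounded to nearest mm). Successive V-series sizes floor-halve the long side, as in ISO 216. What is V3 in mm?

458 × 648 mm

Let V0's short side be w mm. w · w√2 = 2.38 m² = 2,380,000 mm², so w ≈ 1297.3 mm and w√2 ≈ 1834.6 mm → V0 = 1297 × 1835 mm.
V1: ⌊1835/2⌋ × 1297 = 917 × 1297 mm
V2: ⌊1297/2⌋ × 917 = 648 × 917 mm
V3: ⌊917/2⌋ × 648 = 458 × 648 mm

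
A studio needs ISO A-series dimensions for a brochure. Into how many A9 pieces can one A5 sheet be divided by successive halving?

16

Each ISO step halves the sheet: 1 × A5 → 2 × A6 → 4 × A7 → 8 × A8 → …
From A5 to A9 is 4 halving steps: 2^4 = 16.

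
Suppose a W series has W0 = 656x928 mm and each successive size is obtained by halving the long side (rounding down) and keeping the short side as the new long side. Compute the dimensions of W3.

232 × 328 mm

W1: ⌊928/2⌋ × 656 = 464 × 656 mm
W2: ⌊656/2⌋ × 464 = 328 × 464 mm
W3: ⌊464/2⌋ × 328 = 232 × 328 mm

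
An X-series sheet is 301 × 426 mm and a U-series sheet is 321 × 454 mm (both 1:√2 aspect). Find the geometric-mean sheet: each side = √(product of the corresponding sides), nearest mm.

Short side: √(301 · 321) = √96621 ≈ 310.8 → 311 mm
Long side: √(426 · 454) = √193404 ≈ 439.8 → 440 mm

311 × 440 mm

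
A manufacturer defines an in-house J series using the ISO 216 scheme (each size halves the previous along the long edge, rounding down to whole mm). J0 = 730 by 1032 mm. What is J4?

J1: ⌊1032/2⌋ × 730 = 516 × 730 mm
J2: ⌊730/2⌋ × 516 = 365 × 516 mm
J3: ⌊516/2⌋ × 365 = 258 × 365 mm
J4: ⌊365/2⌋ × 258 = 182 × 258 mm

182 × 258 mm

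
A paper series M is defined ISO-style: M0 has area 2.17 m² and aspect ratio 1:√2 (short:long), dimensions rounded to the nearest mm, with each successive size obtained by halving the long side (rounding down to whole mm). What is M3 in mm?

Let M0's short side be w mm. w · w√2 = 2.17 m² = 2,170,000 mm², so w ≈ 1238.7 mm and w√2 ≈ 1751.8 mm → M0 = 1239 × 1752 mm.
M1: ⌊1752/2⌋ × 1239 = 876 × 1239 mm
M2: ⌊1239/2⌋ × 876 = 619 × 876 mm
M3: ⌊876/2⌋ × 619 = 438 × 619 mm

438 × 619 mm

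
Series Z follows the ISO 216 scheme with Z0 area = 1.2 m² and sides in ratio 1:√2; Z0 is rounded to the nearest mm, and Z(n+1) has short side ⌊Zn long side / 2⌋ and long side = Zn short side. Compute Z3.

Let Z0's short side be w mm. w · w√2 = 1.2 m² = 1,200,000 mm², so w ≈ 921.2 mm and w√2 ≈ 1302.7 mm → Z0 = 921 × 1303 mm.
Z1: ⌊1303/2⌋ × 921 = 651 × 921 mm
Z2: ⌊921/2⌋ × 651 = 460 × 651 mm
Z3: ⌊651/2⌋ × 460 = 325 × 460 mm

325 × 460 mm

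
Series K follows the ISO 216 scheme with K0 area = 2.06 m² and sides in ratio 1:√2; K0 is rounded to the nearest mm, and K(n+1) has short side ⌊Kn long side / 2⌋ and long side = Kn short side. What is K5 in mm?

Let K0's short side be w mm. w · w√2 = 2.06 m² = 2,060,000 mm², so w ≈ 1206.9 mm and w√2 ≈ 1706.8 mm → K0 = 1207 × 1707 mm.
K1: ⌊1707/2⌋ × 1207 = 853 × 1207 mm
K2: ⌊1207/2⌋ × 853 = 603 × 853 mm
K3: ⌊853/2⌋ × 603 = 426 × 603 mm
K4: ⌊603/2⌋ × 426 = 301 × 426 mm
K5: ⌊426/2⌋ × 301 = 213 × 301 mm

213 × 301 mm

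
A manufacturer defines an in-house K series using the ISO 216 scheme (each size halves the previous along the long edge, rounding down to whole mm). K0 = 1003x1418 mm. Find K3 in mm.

K1: ⌊1418/2⌋ × 1003 = 709 × 1003 mm
K2: ⌊1003/2⌋ × 709 = 501 × 709 mm
K3: ⌊709/2⌋ × 501 = 354 × 501 mm

354 × 501 mm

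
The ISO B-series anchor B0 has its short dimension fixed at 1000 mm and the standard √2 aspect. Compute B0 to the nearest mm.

1000 × 1414 mm

Short side = 1000 mm; long side = 1000√2 ≈ 1414.2 mm.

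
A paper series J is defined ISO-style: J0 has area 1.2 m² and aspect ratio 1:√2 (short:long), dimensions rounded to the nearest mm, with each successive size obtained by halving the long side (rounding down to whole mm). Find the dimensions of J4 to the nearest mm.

230 × 325 mm

Let J0's short side be w mm. w · w√2 = 1.2 m² = 1,200,000 mm², so w ≈ 921.2 mm and w√2 ≈ 1302.7 mm → J0 = 921 × 1303 mm.
J1: ⌊1303/2⌋ × 921 = 651 × 921 mm
J2: ⌊921/2⌋ × 651 = 460 × 651 mm
J3: ⌊651/2⌋ × 460 = 325 × 460 mm
J4: ⌊460/2⌋ × 325 = 230 × 325 mm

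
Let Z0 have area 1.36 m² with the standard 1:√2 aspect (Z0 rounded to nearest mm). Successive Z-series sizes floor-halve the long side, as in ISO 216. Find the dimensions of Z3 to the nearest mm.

Let Z0's short side be w mm. w · w√2 = 1.36 m² = 1,360,000 mm², so w ≈ 980.6 mm and w√2 ≈ 1386.8 mm → Z0 = 981 × 1387 mm.
Z1: ⌊1387/2⌋ × 981 = 693 × 981 mm
Z2: ⌊981/2⌋ × 693 = 490 × 693 mm
Z3: ⌊693/2⌋ × 490 = 346 × 490 mm

346 × 490 mm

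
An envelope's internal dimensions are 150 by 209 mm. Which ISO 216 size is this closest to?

A5 (148 × 210 mm)

Aspect ratio 209/150 ≈ 1.393 (ISO target is √2 ≈ 1.414).
In the A-series (A0 area = 1 m²): A5 = 148 × 210 mm.
Off by 3 mm total — nearest standard size.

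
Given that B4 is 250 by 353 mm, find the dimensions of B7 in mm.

88 × 125 mm

B5: ⌊353/2⌋ × 250 = 176 × 250 mm
B6: ⌊250/2⌋ × 176 = 125 × 176 mm
B7: ⌊176/2⌋ × 125 = 88 × 125 mm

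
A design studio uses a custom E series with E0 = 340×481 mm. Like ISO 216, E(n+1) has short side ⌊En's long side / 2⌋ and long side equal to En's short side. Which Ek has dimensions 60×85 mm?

E5

E0: 340 × 481 mm
E1: 240 × 340 mm
E2: 170 × 240 mm
E3: 120 × 170 mm
E4: 85 × 120 mm
E5: 60 × 85 mm
E6: 42 × 60 mm
→ matches E5.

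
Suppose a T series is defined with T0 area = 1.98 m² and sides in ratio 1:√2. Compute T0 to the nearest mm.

Let the short side be w mm. Then w · w√2 = 1.98 m² = 1,980,000 mm².
w² = 1,980,000/√2, so w ≈ 1183.2 mm; long side = w√2 ≈ 1673.4 mm.

1183 × 1673 mm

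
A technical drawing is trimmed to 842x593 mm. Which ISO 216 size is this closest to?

Aspect ratio 842/593 ≈ 1.420 — close to the ISO √2 ≈ 1.414.
In the A-series (A0 area = 1 m²): A1 = 594 × 841 mm.
Off by 2 mm total — nearest standard size.

A1 (594 × 841 mm)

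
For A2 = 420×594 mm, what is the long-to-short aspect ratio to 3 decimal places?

1.414

594 / 420 = 1.414
Matches √2 ≈ 1.414 — the ISO 216 defining ratio.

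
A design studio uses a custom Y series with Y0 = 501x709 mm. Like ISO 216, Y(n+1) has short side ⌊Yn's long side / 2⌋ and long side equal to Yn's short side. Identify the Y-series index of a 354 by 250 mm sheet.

Y2

Y0: 501 × 709 mm
Y1: 354 × 501 mm
Y2: 250 × 354 mm
Y3: 177 × 250 mm
→ matches Y2.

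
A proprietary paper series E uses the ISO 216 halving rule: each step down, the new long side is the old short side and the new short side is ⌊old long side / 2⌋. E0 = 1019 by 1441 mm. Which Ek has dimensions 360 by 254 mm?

E0: 1019 × 1441 mm
E1: 720 × 1019 mm
E2: 509 × 720 mm
E3: 360 × 509 mm
E4: 254 × 360 mm
E5: 180 × 254 mm
→ matches E4.

E4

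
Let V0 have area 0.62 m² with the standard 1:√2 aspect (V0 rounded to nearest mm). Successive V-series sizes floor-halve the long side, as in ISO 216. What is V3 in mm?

Let V0's short side be w mm. w · w√2 = 0.62 m² = 620,000 mm², so w ≈ 662.1 mm and w√2 ≈ 936.4 mm → V0 = 662 × 936 mm.
V1: ⌊936/2⌋ × 662 = 468 × 662 mm
V2: ⌊662/2⌋ × 468 = 331 × 468 mm
V3: ⌊468/2⌋ × 331 = 234 × 331 mm

234 × 331 mm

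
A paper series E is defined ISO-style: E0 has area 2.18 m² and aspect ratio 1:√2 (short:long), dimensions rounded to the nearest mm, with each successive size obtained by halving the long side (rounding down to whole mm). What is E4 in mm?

310 × 439 mm

Let E0's short side be w mm. w · w√2 = 2.18 m² = 2,180,000 mm², so w ≈ 1241.6 mm and w√2 ≈ 1755.8 mm → E0 = 1242 × 1756 mm.
E1: ⌊1756/2⌋ × 1242 = 878 × 1242 mm
E2: ⌊1242/2⌋ × 878 = 621 × 878 mm
E3: ⌊878/2⌋ × 621 = 439 × 621 mm
E4: ⌊621/2⌋ × 439 = 310 × 439 mm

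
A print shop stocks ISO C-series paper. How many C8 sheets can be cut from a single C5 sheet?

8

Each ISO step halves the sheet: 1 × C5 → 2 × C6 → 4 × C7 → 8 × C8
From C5 to C8 is 3 halving steps: 2^3 = 8.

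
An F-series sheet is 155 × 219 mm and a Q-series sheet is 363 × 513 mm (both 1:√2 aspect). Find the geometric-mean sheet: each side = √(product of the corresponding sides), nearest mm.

237 × 335 mm

Short side: √(155 · 363) = √56265 ≈ 237.2 → 237 mm
Long side: √(219 · 513) = √112347 ≈ 335.2 → 335 mm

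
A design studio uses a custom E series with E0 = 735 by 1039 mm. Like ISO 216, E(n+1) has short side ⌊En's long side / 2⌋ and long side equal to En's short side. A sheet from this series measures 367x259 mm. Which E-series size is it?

E0: 735 × 1039 mm
E1: 519 × 735 mm
E2: 367 × 519 mm
E3: 259 × 367 mm
E4: 183 × 259 mm
→ matches E3.

E3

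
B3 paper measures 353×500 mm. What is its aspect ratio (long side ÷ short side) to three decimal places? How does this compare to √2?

1.416

500 / 353 = 1.416
ISO 216 targets √2 ≈ 1.414; the +0.002 deviation is from mm rounding.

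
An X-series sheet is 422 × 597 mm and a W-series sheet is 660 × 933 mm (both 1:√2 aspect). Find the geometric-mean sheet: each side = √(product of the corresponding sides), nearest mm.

528 × 746 mm

Short side: √(422 · 660) = √278520 ≈ 527.7 → 528 mm
Long side: √(597 · 933) = √557001 ≈ 746.3 → 746 mm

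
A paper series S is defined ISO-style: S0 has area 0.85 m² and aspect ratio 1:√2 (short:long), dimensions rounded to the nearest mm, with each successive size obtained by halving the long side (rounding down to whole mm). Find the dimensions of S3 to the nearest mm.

274 × 387 mm

Let S0's short side be w mm. w · w√2 = 0.85 m² = 850,000 mm², so w ≈ 775.3 mm and w√2 ≈ 1096.4 mm → S0 = 775 × 1096 mm.
S1: ⌊1096/2⌋ × 775 = 548 × 775 mm
S2: ⌊775/2⌋ × 548 = 387 × 548 mm
S3: ⌊548/2⌋ × 387 = 274 × 387 mm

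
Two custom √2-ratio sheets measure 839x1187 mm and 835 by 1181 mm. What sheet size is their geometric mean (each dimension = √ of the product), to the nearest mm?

837 × 1184 mm

Short side: √(839 · 835) = √700565 ≈ 837.0 → 837 mm
Long side: √(1187 · 1181) = √1401847 ≈ 1184.0 → 1184 mm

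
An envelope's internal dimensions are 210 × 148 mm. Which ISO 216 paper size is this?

Aspect ratio 210/148 ≈ 1.419 — close to the ISO √2 ≈ 1.414.
In the A-series (A0 area = 1 m²): A5 = 148 × 210 mm.

A5 (148 × 210 mm)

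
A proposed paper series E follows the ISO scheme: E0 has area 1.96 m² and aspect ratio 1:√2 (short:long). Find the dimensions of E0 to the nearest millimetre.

1177 × 1665 mm

Let the short side be w mm. Then w · w√2 = 1.96 m² = 1,960,000 mm².
w² = 1,960,000/√2, so w ≈ 1177.3 mm; long side = w√2 ≈ 1664.9 mm.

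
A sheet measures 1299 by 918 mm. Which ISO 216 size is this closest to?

Aspect ratio 1299/918 ≈ 1.415 — close to the ISO √2 ≈ 1.414.
In the C-series (envelope sizes, between A and B): C0 = 917 × 1297 mm.
Off by 3 mm total — nearest standard size.

C0 (917 × 1297 mm)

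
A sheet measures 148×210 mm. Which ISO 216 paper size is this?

Aspect ratio 210/148 ≈ 1.419 — close to the ISO √2 ≈ 1.414.
In the A-series (A0 area = 1 m²): A5 = 148 × 210 mm.

A5 (148 × 210 mm)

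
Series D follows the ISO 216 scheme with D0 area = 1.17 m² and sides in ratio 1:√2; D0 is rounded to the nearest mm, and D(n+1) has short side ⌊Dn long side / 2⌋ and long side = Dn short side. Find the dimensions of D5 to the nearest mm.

Let D0's short side be w mm. w · w√2 = 1.17 m² = 1,170,000 mm², so w ≈ 909.6 mm and w√2 ≈ 1286.3 mm → D0 = 910 × 1286 mm.
D1: ⌊1286/2⌋ × 910 = 643 × 910 mm
D2: ⌊910/2⌋ × 643 = 455 × 643 mm
D3: ⌊643/2⌋ × 455 = 321 × 455 mm
D4: ⌊455/2⌋ × 321 = 227 × 321 mm
D5: ⌊321/2⌋ × 227 = 160 × 227 mm

160 × 227 mm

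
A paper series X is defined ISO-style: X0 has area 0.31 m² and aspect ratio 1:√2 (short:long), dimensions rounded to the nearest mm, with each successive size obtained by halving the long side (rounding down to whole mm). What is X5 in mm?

82 × 117 mm

Let X0's short side be w mm. w · w√2 = 0.31 m² = 310,000 mm², so w ≈ 468.2 mm and w√2 ≈ 662.1 mm → X0 = 468 × 662 mm.
X1: ⌊662/2⌋ × 468 = 331 × 468 mm
X2: ⌊468/2⌋ × 331 = 234 × 331 mm
X3: ⌊331/2⌋ × 234 = 165 × 234 mm
X4: ⌊234/2⌋ × 165 = 117 × 165 mm
X5: ⌊165/2⌋ × 117 = 82 × 117 mm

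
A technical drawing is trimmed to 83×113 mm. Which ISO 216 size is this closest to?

C7 (81 × 114 mm)

Aspect ratio 113/83 ≈ 1.361 (ISO target is √2 ≈ 1.414).
In the C-series (envelope sizes, between A and B): C7 = 81 × 114 mm.
Off by 3 mm total — nearest standard size.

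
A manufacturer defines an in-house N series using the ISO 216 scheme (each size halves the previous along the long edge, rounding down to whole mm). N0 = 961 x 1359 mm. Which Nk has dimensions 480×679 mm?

N2

N0: 961 × 1359 mm
N1: 679 × 961 mm
N2: 480 × 679 mm
N3: 339 × 480 mm
→ matches N2.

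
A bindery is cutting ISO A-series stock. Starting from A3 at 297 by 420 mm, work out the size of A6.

105 × 148 mm

A4: ⌊420/2⌋ × 297 = 210 × 297 mm
A5: ⌊297/2⌋ × 210 = 148 × 210 mm
A6: ⌊210/2⌋ × 148 = 105 × 148 mm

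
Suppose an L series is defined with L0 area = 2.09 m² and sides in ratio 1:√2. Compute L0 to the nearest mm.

1216 × 1719 mm

Let the short side be w mm. Then w · w√2 = 2.09 m² = 2,090,000 mm².
w² = 2,090,000/√2, so w ≈ 1215.7 mm; long side = w√2 ≈ 1719.2 mm.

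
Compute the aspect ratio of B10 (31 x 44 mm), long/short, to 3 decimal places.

1.419

44 / 31 = 1.419
ISO 216 targets √2 ≈ 1.414; the +0.005 deviation is from mm rounding.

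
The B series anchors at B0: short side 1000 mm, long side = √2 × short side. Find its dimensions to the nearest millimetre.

Short side = 1000 mm; long side = 1000√2 ≈ 1414.2 mm.

1000 × 1414 mm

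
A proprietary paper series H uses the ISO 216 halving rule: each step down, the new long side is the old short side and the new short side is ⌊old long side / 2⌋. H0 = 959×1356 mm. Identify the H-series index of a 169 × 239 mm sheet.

H5

H0: 959 × 1356 mm
H1: 678 × 959 mm
H2: 479 × 678 mm
H3: 339 × 479 mm
H4: 239 × 339 mm
H5: 169 × 239 mm
H6: 119 × 169 mm
→ matches H5.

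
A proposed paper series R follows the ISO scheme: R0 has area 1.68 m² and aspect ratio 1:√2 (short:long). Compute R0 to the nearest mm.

Let the short side be w mm. Then w · w√2 = 1.68 m² = 1,680,000 mm².
w² = 1,680,000/√2, so w ≈ 1089.9 mm; long side = w√2 ≈ 1541.4 mm.

1090 × 1541 mm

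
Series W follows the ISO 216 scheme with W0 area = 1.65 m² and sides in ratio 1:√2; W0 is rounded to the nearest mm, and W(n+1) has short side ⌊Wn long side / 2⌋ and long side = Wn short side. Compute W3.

382 × 540 mm

Let W0's short side be w mm. w · w√2 = 1.65 m² = 1,650,000 mm², so w ≈ 1080.2 mm and w√2 ≈ 1527.6 mm → W0 = 1080 × 1528 mm.
W1: ⌊1528/2⌋ × 1080 = 764 × 1080 mm
W2: ⌊1080/2⌋ × 764 = 540 × 764 mm
W3: ⌊764/2⌋ × 540 = 382 × 540 mm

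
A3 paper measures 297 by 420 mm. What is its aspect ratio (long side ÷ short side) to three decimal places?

1.414

420 / 297 = 1.414
Matches √2 ≈ 1.414 — the ISO 216 defining ratio.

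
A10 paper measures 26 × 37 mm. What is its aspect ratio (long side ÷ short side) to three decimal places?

1.423

37 / 26 = 1.423
ISO 216 targets √2 ≈ 1.414; the +0.009 deviation is from mm rounding.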